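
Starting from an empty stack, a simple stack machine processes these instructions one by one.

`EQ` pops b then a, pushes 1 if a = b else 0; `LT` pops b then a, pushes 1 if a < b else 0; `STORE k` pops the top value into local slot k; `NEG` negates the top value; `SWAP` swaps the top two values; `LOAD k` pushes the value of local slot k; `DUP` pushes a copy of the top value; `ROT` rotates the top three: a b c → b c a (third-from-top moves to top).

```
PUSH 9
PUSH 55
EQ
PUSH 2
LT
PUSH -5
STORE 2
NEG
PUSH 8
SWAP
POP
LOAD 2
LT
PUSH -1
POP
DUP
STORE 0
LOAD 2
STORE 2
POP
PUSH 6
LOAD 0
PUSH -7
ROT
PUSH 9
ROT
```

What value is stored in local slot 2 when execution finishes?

-5

PUSH 9  → 9
PUSH 55 → 9 55
EQ      → 0
PUSH 2  → 0 2
LT      → 1
PUSH -5 → 1 -5
STORE 2 → 1
NEG     → -1
PUSH 8  → -1 8
SWAP    → 8 -1
POP     → 8
LOAD 2  → 8 -5
LT      → 0
PUSH -1 → 0 -1
POP     → 0
DUP     → 0 0
STORE 0 → 0
LOAD 2  → 0 -5
STORE 2 → 0
POP     → (empty)
PUSH 6  → 6
LOAD 0  → 6 0
PUSH -7 → 6 0 -7
ROT     → 0 -7 6
PUSH 9  → 0 -7 6 9
ROT     → 0 6 9 -7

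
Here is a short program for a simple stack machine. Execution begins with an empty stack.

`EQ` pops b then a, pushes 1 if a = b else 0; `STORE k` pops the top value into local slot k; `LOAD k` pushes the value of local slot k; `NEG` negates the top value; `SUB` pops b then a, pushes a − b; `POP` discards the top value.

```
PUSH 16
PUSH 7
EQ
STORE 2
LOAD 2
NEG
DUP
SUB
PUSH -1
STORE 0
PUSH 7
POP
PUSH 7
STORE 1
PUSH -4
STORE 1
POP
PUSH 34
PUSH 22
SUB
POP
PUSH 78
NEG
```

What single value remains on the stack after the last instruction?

-78

PUSH 16  16
PUSH 7   16 7
EQ       0
STORE 2  (empty)
LOAD 2   0
NEG      0
DUP      0 0
SUB      0
PUSH -1  0 -1
STORE 0  0
PUSH 7   0 7
POP      0
PUSH 7   0 7
STORE 1  0
PUSH -4  0 -4
STORE 1  0
POP      (empty)
PUSH 34  34
PUSH 22  34 22
SUB      12
POP      (empty)
PUSH 78  78
NEG      -78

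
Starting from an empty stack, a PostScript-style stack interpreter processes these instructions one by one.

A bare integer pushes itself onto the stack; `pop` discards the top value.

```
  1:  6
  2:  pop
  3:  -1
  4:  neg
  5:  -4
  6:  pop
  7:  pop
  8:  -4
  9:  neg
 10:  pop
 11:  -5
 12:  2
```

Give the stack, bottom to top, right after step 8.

[-4]

6   -> [6]
pop -> []
-1  -> [-1]
neg -> [1]
-4  -> [1, -4]
pop -> [1]
pop -> []
-4  -> [-4]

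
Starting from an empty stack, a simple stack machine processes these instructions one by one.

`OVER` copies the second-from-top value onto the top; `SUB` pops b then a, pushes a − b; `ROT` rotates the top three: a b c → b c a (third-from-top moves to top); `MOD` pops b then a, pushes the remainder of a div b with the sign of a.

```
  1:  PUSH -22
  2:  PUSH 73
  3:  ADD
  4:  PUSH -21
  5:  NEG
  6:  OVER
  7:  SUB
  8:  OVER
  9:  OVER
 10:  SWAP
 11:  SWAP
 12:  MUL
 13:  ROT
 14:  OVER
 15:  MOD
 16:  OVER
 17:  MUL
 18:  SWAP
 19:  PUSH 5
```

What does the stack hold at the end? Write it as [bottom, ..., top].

[-30, -78030, -1530, 5]

PUSH -22 → [-22]
PUSH 73  → [-22, 73]
ADD      → [51]
PUSH -21 → [51, -21]
NEG      → [51, 21]
OVER     → [51, 21, 51]
SUB      → [51, -30]
OVER     → [51, -30, 51]
OVER     → [51, -30, 51, -30]
SWAP     → [51, -30, -30, 51]
SWAP     → [51, -30, 51, -30]
MUL      → [51, -30, -1530]
ROT      → [-30, -1530, 51]
OVER     → [-30, -1530, 51, -1530]
MOD      → [-30, -1530, 51]
OVER     → [-30, -1530, 51, -1530]
MUL      → [-30, -1530, -78030]
SWAP     → [-30, -78030, -1530]
PUSH 5   → [-30, -78030, -1530, 5]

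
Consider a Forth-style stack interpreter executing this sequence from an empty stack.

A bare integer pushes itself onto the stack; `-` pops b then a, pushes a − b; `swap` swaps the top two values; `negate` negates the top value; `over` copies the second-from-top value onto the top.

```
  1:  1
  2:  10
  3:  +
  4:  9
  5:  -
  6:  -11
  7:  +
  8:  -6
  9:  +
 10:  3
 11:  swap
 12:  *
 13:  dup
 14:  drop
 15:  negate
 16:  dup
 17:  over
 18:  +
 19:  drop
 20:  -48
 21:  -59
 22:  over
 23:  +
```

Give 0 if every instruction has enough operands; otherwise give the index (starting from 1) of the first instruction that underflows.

0

1      : [1]
10     : [1, 10]
+      : [11]
9      : [11, 9]
-      : [2]
-11    : [2, -11]
+      : [-9]
-6     : [-9, -6]
+      : [-15]
3      : [-15, 3]
swap   : [3, -15]
*      : [-45]
dup    : [-45, -45]
drop   : [-45]
negate : [45]
dup    : [45, 45]
over   : [45, 45, 45]
+      : [45, 90]
drop   : [45]
-48    : [45, -48]
-59    : [45, -48, -59]
over   : [45, -48, -59, -48]
+      : [45, -48, -107]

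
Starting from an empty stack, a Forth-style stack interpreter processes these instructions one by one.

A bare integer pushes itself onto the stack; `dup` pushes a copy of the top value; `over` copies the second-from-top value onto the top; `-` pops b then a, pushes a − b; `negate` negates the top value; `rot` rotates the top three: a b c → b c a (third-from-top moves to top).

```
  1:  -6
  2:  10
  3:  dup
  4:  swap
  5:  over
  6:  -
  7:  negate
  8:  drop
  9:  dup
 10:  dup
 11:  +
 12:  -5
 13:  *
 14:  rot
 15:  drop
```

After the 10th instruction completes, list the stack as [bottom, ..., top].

[-6, 10, 10, 10]

-6     : [-6]
10     : [-6, 10]
dup    : [-6, 10, 10]
swap   : [-6, 10, 10]
over   : [-6, 10, 10, 10]
-      : [-6, 10, 0]
negate : [-6, 10, 0]
drop   : [-6, 10]
dup    : [-6, 10, 10]
dup    : [-6, 10, 10, 10]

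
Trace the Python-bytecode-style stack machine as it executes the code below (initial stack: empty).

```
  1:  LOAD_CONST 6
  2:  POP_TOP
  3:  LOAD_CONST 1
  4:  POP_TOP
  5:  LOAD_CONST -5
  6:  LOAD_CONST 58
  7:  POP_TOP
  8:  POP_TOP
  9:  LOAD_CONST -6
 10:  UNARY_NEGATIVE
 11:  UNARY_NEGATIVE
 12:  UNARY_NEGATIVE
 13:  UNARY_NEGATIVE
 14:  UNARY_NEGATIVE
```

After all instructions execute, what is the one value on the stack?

LOAD_CONST 6   : [6]
POP_TOP        : []
LOAD_CONST 1   : [1]
POP_TOP        : []
LOAD_CONST -5  : [-5]
LOAD_CONST 58  : [-5, 58]
POP_TOP        : [-5]
POP_TOP        : []
LOAD_CONST -6  : [-6]
UNARY_NEGATIVE : [6]
UNARY_NEGATIVE : [-6]
UNARY_NEGATIVE : [6]
UNARY_NEGATIVE : [-6]
UNARY_NEGATIVE : [6]

6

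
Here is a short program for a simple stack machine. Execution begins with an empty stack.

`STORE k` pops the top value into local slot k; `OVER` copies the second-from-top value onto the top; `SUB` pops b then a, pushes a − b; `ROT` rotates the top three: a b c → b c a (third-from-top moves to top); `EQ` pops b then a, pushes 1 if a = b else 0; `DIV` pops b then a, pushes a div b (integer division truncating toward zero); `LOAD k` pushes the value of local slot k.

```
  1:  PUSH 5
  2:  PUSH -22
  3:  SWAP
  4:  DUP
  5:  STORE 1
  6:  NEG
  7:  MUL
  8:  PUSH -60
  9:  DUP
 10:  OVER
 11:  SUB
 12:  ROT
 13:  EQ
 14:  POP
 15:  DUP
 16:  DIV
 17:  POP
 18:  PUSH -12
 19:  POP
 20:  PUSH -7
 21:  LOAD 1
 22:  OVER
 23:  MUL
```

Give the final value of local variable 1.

5

PUSH 5    [5]
PUSH -22  [5, -22]
SWAP      [-22, 5]
DUP       [-22, 5, 5]
STORE 1   [-22, 5]
NEG       [-22, -5]
MUL       [110]
PUSH -60  [110, -60]
DUP       [110, -60, -60]
OVER      [110, -60, -60, -60]
SUB       [110, -60, 0]
ROT       [-60, 0, 110]
EQ        [-60, 0]
POP       [-60]
DUP       [-60, -60]
DIV       [1]
POP       []
PUSH -12  [-12]
POP       []
PUSH -7   [-7]
LOAD 1    [-7, 5]
OVER      [-7, 5, -7]
MUL       [-7, -35]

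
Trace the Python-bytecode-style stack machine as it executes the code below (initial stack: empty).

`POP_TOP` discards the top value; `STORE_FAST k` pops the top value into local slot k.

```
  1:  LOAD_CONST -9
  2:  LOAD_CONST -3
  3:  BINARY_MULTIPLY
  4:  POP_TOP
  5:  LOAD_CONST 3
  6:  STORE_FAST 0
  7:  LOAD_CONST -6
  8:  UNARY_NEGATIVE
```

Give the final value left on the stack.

LOAD_CONST -9   -> [-9]
LOAD_CONST -3   -> [-9, -3]
BINARY_MULTIPLY -> [27]
POP_TOP         -> []
LOAD_CONST 3    -> [3]
STORE_FAST 0    -> []
LOAD_CONST -6   -> [-6]
UNARY_NEGATIVE  -> [6]

6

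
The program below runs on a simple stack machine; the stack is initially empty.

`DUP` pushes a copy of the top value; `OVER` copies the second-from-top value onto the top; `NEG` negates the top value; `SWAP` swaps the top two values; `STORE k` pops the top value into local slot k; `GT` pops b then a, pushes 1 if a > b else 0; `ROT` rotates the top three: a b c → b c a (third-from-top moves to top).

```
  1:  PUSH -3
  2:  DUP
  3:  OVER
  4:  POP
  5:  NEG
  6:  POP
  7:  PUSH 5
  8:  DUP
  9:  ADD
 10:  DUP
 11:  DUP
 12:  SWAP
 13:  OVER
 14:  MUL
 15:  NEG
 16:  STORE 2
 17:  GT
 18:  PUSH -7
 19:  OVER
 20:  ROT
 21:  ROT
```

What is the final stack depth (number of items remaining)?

4

PUSH -3 → [-3]
DUP     → [-3, -3]
OVER    → [-3, -3, -3]
POP     → [-3, -3]
NEG     → [-3, 3]
POP     → [-3]
PUSH 5  → [-3, 5]
DUP     → [-3, 5, 5]
ADD     → [-3, 10]
DUP     → [-3, 10, 10]
DUP     → [-3, 10, 10, 10]
SWAP    → [-3, 10, 10, 10]
OVER    → [-3, 10, 10, 10, 10]
MUL     → [-3, 10, 10, 100]
NEG     → [-3, 10, 10, -100]
STORE 2 → [-3, 10, 10]
GT      → [-3, 0]
PUSH -7 → [-3, 0, -7]
OVER    → [-3, 0, -7, 0]
ROT     → [-3, -7, 0, 0]
ROT     → [-3, 0, 0, -7]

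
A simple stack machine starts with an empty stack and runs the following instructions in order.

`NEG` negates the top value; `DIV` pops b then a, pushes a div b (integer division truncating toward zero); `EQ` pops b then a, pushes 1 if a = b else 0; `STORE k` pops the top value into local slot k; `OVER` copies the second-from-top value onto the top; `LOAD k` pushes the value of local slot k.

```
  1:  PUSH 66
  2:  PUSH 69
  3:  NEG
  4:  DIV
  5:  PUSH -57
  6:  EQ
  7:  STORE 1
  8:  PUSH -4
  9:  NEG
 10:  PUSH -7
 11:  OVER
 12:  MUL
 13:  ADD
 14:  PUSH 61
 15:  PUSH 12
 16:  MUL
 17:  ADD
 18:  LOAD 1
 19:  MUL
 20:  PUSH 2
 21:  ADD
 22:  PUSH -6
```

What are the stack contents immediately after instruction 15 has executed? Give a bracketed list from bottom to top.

PUSH 66  -> [66]
PUSH 69  -> [66, 69]
NEG      -> [66, -69]
DIV      -> [0]
PUSH -57 -> [0, -57]
EQ       -> [0]
STORE 1  -> []
PUSH -4  -> [-4]
NEG      -> [4]
PUSH -7  -> [4, -7]
OVER     -> [4, -7, 4]
MUL      -> [4, -28]
ADD      -> [-24]
PUSH 61  -> [-24, 61]
PUSH 12  -> [-24, 61, 12]

[-24, 61, 12]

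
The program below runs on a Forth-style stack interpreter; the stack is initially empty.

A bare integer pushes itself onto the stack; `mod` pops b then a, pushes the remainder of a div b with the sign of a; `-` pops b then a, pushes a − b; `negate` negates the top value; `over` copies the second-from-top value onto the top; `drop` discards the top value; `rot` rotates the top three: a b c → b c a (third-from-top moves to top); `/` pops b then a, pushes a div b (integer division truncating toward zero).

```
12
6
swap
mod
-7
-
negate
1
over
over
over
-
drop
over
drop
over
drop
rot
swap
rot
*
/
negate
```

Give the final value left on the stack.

12      12
6       12 6
swap    6 12
mod     6
-7      6 -7
-       13
negate  -13
1       -13 1
over    -13 1 -13
over    -13 1 -13 1
over    -13 1 -13 1 -13
-       -13 1 -13 14
drop    -13 1 -13
over    -13 1 -13 1
drop    -13 1 -13
over    -13 1 -13 1
drop    -13 1 -13
rot     1 -13 -13
swap    1 -13 -13
rot     -13 -13 1
*       -13 -13
/       1
negate  -1

-1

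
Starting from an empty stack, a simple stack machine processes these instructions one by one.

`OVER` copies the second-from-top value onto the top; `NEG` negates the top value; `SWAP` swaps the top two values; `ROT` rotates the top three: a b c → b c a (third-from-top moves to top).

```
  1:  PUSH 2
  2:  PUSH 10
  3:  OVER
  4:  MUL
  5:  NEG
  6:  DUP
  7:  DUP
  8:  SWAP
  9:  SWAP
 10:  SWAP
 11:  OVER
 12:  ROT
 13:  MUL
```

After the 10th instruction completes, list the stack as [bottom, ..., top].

PUSH 2  -> 2
PUSH 10 -> 2 10
OVER    -> 2 10 2
MUL     -> 2 20
NEG     -> 2 -20
DUP     -> 2 -20 -20
DUP     -> 2 -20 -20 -20
SWAP    -> 2 -20 -20 -20
SWAP    -> 2 -20 -20 -20
SWAP    -> 2 -20 -20 -20

[2, -20, -20, -20]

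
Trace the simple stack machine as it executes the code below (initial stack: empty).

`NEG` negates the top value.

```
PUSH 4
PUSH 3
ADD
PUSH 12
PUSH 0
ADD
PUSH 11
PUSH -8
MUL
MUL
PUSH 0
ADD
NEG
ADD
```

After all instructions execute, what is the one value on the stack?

PUSH 4   4
PUSH 3   4 3
ADD      7
PUSH 12  7 12
PUSH 0   7 12 0
ADD      7 12
PUSH 11  7 12 11
PUSH -8  7 12 11 -8
MUL      7 12 -88
MUL      7 -1056
PUSH 0   7 -1056 0
ADD      7 -1056
NEG      7 1056
ADD      1063

1063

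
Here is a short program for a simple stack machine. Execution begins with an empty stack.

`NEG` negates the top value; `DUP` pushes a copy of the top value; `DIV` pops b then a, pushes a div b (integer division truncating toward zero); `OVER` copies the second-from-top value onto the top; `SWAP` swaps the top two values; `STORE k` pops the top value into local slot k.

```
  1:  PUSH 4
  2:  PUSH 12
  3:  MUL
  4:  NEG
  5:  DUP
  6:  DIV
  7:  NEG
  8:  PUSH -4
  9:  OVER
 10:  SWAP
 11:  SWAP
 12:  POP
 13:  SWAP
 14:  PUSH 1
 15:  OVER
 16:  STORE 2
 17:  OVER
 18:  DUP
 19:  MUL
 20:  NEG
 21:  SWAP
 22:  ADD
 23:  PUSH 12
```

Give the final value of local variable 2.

PUSH 4  → 4
PUSH 12 → 4 12
MUL     → 48
NEG     → -48
DUP     → -48 -48
DIV     → 1
NEG     → -1
PUSH -4 → -1 -4
OVER    → -1 -4 -1
SWAP    → -1 -1 -4
SWAP    → -1 -4 -1
POP     → -1 -4
SWAP    → -4 -1
PUSH 1  → -4 -1 1
OVER    → -4 -1 1 -1
STORE 2 → -4 -1 1
OVER    → -4 -1 1 -1
DUP     → -4 -1 1 -1 -1
MUL     → -4 -1 1 1
NEG     → -4 -1 1 -1
SWAP    → -4 -1 -1 1
ADD     → -4 -1 0
PUSH 12 → -4 -1 0 12

-1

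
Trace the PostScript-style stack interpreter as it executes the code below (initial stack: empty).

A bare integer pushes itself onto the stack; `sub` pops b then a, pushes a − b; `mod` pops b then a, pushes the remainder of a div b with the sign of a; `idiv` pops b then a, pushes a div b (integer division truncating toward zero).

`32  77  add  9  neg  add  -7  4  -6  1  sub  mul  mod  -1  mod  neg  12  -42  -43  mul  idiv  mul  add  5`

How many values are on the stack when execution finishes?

2

32   : 32
77   : 32 77
add  : 109
9    : 109 9
neg  : 109 -9
add  : 100
-7   : 100 -7
4    : 100 -7 4
-6   : 100 -7 4 -6
1    : 100 -7 4 -6 1
sub  : 100 -7 4 -7
mul  : 100 -7 -28
mod  : 100 -7
-1   : 100 -7 -1
mod  : 100 0
neg  : 100 0
12   : 100 0 12
-42  : 100 0 12 -42
-43  : 100 0 12 -42 -43
mul  : 100 0 12 1806
idiv : 100 0 0
mul  : 100 0
add  : 100
5    : 100 5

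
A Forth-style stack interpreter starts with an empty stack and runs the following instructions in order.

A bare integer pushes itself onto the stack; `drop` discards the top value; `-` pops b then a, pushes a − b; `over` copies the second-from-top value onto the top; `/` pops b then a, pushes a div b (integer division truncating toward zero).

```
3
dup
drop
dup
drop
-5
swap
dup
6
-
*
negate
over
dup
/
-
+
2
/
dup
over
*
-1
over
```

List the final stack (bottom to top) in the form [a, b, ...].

[1, 1, -1, 1]

3       3
dup     3 3
drop    3
dup     3 3
drop    3
-5      3 -5
swap    -5 3
dup     -5 3 3
6       -5 3 3 6
-       -5 3 -3
*       -5 -9
negate  -5 9
over    -5 9 -5
dup     -5 9 -5 -5
/       -5 9 1
-       -5 8
+       3
2       3 2
/       1
dup     1 1
over    1 1 1
*       1 1
-1      1 1 -1
over    1 1 -1 1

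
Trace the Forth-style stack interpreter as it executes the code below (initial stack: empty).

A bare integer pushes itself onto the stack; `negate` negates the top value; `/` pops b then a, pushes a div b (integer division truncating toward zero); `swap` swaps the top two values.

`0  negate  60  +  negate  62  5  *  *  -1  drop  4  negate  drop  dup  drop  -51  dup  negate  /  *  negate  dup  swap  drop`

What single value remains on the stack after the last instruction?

-18600

0      -> 0
negate -> 0
60     -> 0 60
+      -> 60
negate -> -60
62     -> -60 62
5      -> -60 62 5
*      -> -60 310
*      -> -18600
-1     -> -18600 -1
drop   -> -18600
4      -> -18600 4
negate -> -18600 -4
drop   -> -18600
dup    -> -18600 -18600
drop   -> -18600
-51    -> -18600 -51
dup    -> -18600 -51 -51
negate -> -18600 -51 51
/      -> -18600 -1
*      -> 18600
negate -> -18600
dup    -> -18600 -18600
swap   -> -18600 -18600
drop   -> -18600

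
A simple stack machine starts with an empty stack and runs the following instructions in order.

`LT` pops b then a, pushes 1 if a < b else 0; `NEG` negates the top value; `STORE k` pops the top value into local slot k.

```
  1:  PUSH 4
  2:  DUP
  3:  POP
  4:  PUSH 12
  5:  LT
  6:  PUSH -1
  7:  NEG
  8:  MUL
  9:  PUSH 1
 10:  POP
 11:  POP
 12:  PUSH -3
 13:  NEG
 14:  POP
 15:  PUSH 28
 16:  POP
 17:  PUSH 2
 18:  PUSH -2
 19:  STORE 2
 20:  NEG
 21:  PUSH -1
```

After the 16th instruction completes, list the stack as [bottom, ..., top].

PUSH 4  → 4
DUP     → 4 4
POP     → 4
PUSH 12 → 4 12
LT      → 1
PUSH -1 → 1 -1
NEG     → 1 1
MUL     → 1
PUSH 1  → 1 1
POP     → 1
POP     → (empty)
PUSH -3 → -3
NEG     → 3
POP     → (empty)
PUSH 28 → 28
POP     → (empty)

[]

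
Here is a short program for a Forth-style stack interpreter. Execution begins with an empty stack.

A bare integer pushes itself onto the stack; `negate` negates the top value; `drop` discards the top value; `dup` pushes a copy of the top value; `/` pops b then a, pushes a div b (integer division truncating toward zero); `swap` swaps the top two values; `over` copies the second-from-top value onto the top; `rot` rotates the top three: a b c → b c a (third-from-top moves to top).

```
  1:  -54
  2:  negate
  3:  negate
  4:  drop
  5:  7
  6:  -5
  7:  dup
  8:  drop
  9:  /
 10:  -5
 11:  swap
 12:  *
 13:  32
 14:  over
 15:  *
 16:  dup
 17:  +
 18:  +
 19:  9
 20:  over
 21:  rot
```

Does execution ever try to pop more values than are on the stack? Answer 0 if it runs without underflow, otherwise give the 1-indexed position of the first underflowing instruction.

-54    : -54
negate : 54
negate : -54
drop   : (empty)
7      : 7
-5     : 7 -5
dup    : 7 -5 -5
drop   : 7 -5
/      : -1
-5     : -1 -5
swap   : -5 -1
*      : 5
32     : 5 32
over   : 5 32 5
*      : 5 160
dup    : 5 160 160
+      : 5 320
+      : 325
9      : 325 9
over   : 325 9 325
rot    : 9 325 325

0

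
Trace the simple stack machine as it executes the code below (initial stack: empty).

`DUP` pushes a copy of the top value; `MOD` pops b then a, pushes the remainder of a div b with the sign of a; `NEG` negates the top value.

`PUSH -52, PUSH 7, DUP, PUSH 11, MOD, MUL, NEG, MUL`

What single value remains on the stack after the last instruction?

2548

PUSH -52 : -52
PUSH 7   : -52 7
DUP      : -52 7 7
PUSH 11  : -52 7 7 11
MOD      : -52 7 7
MUL      : -52 49
NEG      : -52 -49
MUL      : 2548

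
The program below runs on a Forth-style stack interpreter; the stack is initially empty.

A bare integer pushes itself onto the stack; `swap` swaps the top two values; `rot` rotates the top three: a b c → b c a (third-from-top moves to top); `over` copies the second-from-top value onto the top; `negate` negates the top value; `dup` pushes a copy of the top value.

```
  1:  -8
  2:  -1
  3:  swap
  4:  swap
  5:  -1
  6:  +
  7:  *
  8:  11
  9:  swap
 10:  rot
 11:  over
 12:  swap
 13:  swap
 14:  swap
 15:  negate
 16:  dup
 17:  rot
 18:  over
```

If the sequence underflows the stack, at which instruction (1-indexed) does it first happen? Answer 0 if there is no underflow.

10

-8   -> -8
-1   -> -8 -1
swap -> -1 -8
swap -> -8 -1
-1   -> -8 -1 -1
+    -> -8 -2
*    -> 16
11   -> 16 11
swap -> 11 16
rot  — needs 3 operands, stack has 2 → underflow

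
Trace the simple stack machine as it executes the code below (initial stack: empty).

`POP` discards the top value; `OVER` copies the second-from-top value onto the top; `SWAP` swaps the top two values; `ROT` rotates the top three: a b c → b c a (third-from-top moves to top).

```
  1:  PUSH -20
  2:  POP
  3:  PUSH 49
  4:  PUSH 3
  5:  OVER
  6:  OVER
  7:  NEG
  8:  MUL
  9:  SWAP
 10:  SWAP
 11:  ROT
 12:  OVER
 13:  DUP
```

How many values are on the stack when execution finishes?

5

PUSH -20  [-20]
POP       []
PUSH 49   [49]
PUSH 3    [49, 3]
OVER      [49, 3, 49]
OVER      [49, 3, 49, 3]
NEG       [49, 3, 49, -3]
MUL       [49, 3, -147]
SWAP      [49, -147, 3]
SWAP      [49, 3, -147]
ROT       [3, -147, 49]
OVER      [3, -147, 49, -147]
DUP       [3, -147, 49, -147, -147]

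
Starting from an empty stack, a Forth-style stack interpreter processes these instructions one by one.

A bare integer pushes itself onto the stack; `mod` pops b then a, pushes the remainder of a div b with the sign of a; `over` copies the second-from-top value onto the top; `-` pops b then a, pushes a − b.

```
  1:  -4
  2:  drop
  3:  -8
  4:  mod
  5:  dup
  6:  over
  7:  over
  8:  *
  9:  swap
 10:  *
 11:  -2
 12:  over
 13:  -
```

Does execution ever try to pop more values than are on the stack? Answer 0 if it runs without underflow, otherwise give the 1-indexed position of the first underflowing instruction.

4

-4   -> -4
drop -> (empty)
-8   -> -8
mod  — needs 2 operands, stack has 1 → underflow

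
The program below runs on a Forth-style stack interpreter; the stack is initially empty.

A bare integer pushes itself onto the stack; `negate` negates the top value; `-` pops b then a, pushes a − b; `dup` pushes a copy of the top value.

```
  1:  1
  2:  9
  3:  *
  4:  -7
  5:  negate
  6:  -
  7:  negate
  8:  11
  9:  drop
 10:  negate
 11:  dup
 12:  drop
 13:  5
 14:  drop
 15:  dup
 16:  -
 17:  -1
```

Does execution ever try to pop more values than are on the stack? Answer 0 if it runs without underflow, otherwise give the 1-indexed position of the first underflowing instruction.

1      -> 1
9      -> 1 9
*      -> 9
-7     -> 9 -7
negate -> 9 7
-      -> 2
negate -> -2
11     -> -2 11
drop   -> -2
negate -> 2
dup    -> 2 2
drop   -> 2
5      -> 2 5
drop   -> 2
dup    -> 2 2
-      -> 0
-1     -> 0 -1

0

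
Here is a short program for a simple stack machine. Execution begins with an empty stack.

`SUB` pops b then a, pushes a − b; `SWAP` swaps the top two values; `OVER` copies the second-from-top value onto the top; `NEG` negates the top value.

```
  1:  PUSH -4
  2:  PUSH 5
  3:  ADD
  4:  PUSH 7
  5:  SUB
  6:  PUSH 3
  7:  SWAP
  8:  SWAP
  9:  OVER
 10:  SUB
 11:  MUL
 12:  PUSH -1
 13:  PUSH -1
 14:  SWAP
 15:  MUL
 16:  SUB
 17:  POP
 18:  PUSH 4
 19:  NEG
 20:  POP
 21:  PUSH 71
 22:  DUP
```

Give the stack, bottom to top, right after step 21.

PUSH -4  -4
PUSH 5   -4 5
ADD      1
PUSH 7   1 7
SUB      -6
PUSH 3   -6 3
SWAP     3 -6
SWAP     -6 3
OVER     -6 3 -6
SUB      -6 9
MUL      -54
PUSH -1  -54 -1
PUSH -1  -54 -1 -1
SWAP     -54 -1 -1
MUL      -54 1
SUB      -55
POP      (empty)
PUSH 4   4
NEG      -4
POP      (empty)
PUSH 71  71

[71]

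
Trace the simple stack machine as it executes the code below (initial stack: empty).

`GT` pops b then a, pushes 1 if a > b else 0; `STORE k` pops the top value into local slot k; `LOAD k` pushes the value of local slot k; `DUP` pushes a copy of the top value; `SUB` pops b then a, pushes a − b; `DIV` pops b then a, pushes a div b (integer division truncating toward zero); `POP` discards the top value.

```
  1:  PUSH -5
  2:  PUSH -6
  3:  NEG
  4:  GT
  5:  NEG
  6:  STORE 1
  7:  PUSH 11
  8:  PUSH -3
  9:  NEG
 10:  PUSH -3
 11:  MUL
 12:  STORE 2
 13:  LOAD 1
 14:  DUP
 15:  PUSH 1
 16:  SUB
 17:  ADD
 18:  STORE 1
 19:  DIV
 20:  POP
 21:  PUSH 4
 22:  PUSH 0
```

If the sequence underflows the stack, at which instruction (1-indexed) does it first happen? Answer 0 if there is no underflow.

PUSH -5 : -5
PUSH -6 : -5 -6
NEG     : -5 6
GT      : 0
NEG     : 0
STORE 1 : (empty)
PUSH 11 : 11
PUSH -3 : 11 -3
NEG     : 11 3
PUSH -3 : 11 3 -3
MUL     : 11 -9
STORE 2 : 11
LOAD 1  : 11 0
DUP     : 11 0 0
PUSH 1  : 11 0 0 1
SUB     : 11 0 -1
ADD     : 11 -1
STORE 1 : 11
DIV  — needs 2 operands, stack has 1 → underflow

19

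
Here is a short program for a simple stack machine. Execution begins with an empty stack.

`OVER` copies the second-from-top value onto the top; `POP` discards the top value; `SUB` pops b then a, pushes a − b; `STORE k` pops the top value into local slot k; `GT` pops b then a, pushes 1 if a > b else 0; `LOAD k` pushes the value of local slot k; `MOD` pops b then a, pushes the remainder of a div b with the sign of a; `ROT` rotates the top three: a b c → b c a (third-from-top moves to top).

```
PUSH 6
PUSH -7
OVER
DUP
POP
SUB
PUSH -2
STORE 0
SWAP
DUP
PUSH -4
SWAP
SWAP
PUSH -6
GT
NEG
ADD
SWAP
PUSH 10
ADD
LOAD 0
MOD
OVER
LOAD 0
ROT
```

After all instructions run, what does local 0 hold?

-2

PUSH 6  : 6
PUSH -7 : 6 -7
OVER    : 6 -7 6
DUP     : 6 -7 6 6
POP     : 6 -7 6
SUB     : 6 -13
PUSH -2 : 6 -13 -2
STORE 0 : 6 -13
SWAP    : -13 6
DUP     : -13 6 6
PUSH -4 : -13 6 6 -4
SWAP    : -13 6 -4 6
SWAP    : -13 6 6 -4
PUSH -6 : -13 6 6 -4 -6
GT      : -13 6 6 1
NEG     : -13 6 6 -1
ADD     : -13 6 5
SWAP    : -13 5 6
PUSH 10 : -13 5 6 10
ADD     : -13 5 16
LOAD 0  : -13 5 16 -2
MOD     : -13 5 0
OVER    : -13 5 0 5
LOAD 0  : -13 5 0 5 -2
ROT     : -13 5 5 -2 0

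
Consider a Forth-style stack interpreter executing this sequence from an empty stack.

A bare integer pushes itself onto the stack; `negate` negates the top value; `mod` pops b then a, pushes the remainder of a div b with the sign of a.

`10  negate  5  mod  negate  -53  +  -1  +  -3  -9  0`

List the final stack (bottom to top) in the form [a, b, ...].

10     : 10
negate : -10
5      : -10 5
mod    : 0
negate : 0
-53    : 0 -53
+      : -53
-1     : -53 -1
+      : -54
-3     : -54 -3
-9     : -54 -3 -9
0      : -54 -3 -9 0

[-54, -3, -9, 0]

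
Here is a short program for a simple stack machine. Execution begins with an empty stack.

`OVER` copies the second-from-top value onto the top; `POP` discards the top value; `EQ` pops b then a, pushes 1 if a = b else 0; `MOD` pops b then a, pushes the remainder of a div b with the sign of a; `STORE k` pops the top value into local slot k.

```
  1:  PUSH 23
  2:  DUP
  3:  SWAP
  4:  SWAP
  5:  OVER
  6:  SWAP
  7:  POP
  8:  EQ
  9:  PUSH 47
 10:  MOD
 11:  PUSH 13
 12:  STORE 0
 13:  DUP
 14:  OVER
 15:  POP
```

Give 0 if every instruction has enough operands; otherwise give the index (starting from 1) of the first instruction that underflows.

0

PUSH 23 → 23
DUP     → 23 23
SWAP    → 23 23
SWAP    → 23 23
OVER    → 23 23 23
SWAP    → 23 23 23
POP     → 23 23
EQ      → 1
PUSH 47 → 1 47
MOD     → 1
PUSH 13 → 1 13
STORE 0 → 1
DUP     → 1 1
OVER    → 1 1 1
POP     → 1 1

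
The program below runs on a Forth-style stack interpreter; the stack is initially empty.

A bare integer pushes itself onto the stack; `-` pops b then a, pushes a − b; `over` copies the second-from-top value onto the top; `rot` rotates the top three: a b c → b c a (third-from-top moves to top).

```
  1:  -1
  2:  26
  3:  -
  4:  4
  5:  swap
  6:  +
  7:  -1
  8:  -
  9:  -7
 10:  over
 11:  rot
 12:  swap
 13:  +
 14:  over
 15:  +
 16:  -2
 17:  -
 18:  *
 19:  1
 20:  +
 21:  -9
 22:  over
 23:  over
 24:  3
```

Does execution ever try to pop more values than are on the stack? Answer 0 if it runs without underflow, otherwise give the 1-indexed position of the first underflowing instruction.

0

-1   -> -1
26   -> -1 26
-    -> -27
4    -> -27 4
swap -> 4 -27
+    -> -23
-1   -> -23 -1
-    -> -22
-7   -> -22 -7
over -> -22 -7 -22
rot  -> -7 -22 -22
swap -> -7 -22 -22
+    -> -7 -44
over -> -7 -44 -7
+    -> -7 -51
-2   -> -7 -51 -2
-    -> -7 -49
*    -> 343
1    -> 343 1
+    -> 344
-9   -> 344 -9
over -> 344 -9 344
over -> 344 -9 344 -9
3    -> 344 -9 344 -9 3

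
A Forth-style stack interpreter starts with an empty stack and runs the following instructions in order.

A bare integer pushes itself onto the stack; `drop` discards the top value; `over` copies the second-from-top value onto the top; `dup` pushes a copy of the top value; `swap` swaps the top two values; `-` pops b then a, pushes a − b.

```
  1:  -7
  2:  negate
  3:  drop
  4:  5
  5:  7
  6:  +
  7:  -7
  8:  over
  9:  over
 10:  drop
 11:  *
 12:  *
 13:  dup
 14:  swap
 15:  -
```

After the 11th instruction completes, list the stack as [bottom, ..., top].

-7      -7
negate  7
drop    (empty)
5       5
7       5 7
+       12
-7      12 -7
over    12 -7 12
over    12 -7 12 -7
drop    12 -7 12
*       12 -84

[12, -84]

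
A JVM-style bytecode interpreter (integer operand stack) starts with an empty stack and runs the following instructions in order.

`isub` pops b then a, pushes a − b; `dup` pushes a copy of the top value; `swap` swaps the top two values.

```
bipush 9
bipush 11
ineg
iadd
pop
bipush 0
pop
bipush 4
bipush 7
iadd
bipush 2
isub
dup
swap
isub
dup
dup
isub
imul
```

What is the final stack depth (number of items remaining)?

1

bipush 9  : 9
bipush 11 : 9 11
ineg      : 9 -11
iadd      : -2
pop       : (empty)
bipush 0  : 0
pop       : (empty)
bipush 4  : 4
bipush 7  : 4 7
iadd      : 11
bipush 2  : 11 2
isub      : 9
dup       : 9 9
swap      : 9 9
isub      : 0
dup       : 0 0
dup       : 0 0 0
isub      : 0 0
imul      : 0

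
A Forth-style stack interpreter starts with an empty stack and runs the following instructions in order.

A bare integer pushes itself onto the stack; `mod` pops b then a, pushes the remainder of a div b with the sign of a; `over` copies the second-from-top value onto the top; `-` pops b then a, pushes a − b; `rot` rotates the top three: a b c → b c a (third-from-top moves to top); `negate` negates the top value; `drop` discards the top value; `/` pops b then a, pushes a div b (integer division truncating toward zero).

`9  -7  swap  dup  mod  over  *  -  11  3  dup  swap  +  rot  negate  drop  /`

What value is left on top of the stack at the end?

9      → 9
-7     → 9 -7
swap   → -7 9
dup    → -7 9 9
mod    → -7 0
over   → -7 0 -7
*      → -7 0
-      → -7
11     → -7 11
3      → -7 11 3
dup    → -7 11 3 3
swap   → -7 11 3 3
+      → -7 11 6
rot    → 11 6 -7
negate → 11 6 7
drop   → 11 6
/      → 1

1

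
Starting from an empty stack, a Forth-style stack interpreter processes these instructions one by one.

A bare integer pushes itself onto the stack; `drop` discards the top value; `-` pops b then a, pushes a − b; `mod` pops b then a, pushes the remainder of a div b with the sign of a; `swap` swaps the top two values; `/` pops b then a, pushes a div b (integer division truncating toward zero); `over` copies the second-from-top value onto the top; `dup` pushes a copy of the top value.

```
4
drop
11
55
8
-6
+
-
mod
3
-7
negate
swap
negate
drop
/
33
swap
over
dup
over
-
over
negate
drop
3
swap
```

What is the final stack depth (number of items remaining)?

5

4      : [4]
drop   : []
11     : [11]
55     : [11, 55]
8      : [11, 55, 8]
-6     : [11, 55, 8, -6]
+      : [11, 55, 2]
-      : [11, 53]
mod    : [11]
3      : [11, 3]
-7     : [11, 3, -7]
negate : [11, 3, 7]
swap   : [11, 7, 3]
negate : [11, 7, -3]
drop   : [11, 7]
/      : [1]
33     : [1, 33]
swap   : [33, 1]
over   : [33, 1, 33]
dup    : [33, 1, 33, 33]
over   : [33, 1, 33, 33, 33]
-      : [33, 1, 33, 0]
over   : [33, 1, 33, 0, 33]
negate : [33, 1, 33, 0, -33]
drop   : [33, 1, 33, 0]
3      : [33, 1, 33, 0, 3]
swap   : [33, 1, 33, 3, 0]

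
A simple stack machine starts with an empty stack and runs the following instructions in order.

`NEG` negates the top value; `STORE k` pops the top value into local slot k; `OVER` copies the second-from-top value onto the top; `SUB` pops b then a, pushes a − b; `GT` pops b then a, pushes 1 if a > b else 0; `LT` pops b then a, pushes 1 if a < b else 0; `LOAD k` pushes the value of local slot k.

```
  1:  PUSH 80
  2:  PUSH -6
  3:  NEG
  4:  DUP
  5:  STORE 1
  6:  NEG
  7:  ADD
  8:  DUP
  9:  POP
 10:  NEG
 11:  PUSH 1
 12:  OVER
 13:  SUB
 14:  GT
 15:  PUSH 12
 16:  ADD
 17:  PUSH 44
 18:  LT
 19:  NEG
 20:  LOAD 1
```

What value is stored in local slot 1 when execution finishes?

PUSH 80 -> [80]
PUSH -6 -> [80, -6]
NEG     -> [80, 6]
DUP     -> [80, 6, 6]
STORE 1 -> [80, 6]
NEG     -> [80, -6]
ADD     -> [74]
DUP     -> [74, 74]
POP     -> [74]
NEG     -> [-74]
PUSH 1  -> [-74, 1]
OVER    -> [-74, 1, -74]
SUB     -> [-74, 75]
GT      -> [0]
PUSH 12 -> [0, 12]
ADD     -> [12]
PUSH 44 -> [12, 44]
LT      -> [1]
NEG     -> [-1]
LOAD 1  -> [-1, 6]

6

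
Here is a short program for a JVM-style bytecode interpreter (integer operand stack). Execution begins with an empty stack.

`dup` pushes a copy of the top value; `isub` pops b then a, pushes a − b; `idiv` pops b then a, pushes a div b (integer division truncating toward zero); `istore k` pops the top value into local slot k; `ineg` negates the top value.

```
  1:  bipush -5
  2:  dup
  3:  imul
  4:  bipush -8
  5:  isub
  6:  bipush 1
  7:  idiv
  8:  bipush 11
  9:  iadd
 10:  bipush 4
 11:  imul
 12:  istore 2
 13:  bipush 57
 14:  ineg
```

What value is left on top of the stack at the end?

-57

bipush -5 : -5
dup       : -5 -5
imul      : 25
bipush -8 : 25 -8
isub      : 33
bipush 1  : 33 1
idiv      : 33
bipush 11 : 33 11
iadd      : 44
bipush 4  : 44 4
imul      : 176
istore 2  : (empty)
bipush 57 : 57
ineg      : -57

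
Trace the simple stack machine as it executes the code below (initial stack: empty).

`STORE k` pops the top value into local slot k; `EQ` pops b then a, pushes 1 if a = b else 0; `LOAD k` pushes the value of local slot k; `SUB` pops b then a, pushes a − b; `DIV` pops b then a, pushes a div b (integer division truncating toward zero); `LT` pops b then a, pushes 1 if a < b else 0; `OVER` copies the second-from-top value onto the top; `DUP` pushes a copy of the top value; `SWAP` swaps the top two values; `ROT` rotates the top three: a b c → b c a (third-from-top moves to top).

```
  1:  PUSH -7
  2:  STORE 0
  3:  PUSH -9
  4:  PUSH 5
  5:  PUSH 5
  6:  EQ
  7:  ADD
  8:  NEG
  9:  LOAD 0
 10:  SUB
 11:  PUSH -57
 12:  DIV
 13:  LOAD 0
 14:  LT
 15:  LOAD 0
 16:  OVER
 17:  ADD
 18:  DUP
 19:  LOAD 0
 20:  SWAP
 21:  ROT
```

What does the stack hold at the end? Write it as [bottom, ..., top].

[0, -7, -7, -7]

PUSH -7  -> [-7]
STORE 0  -> []
PUSH -9  -> [-9]
PUSH 5   -> [-9, 5]
PUSH 5   -> [-9, 5, 5]
EQ       -> [-9, 1]
ADD      -> [-8]
NEG      -> [8]
LOAD 0   -> [8, -7]
SUB      -> [15]
PUSH -57 -> [15, -57]
DIV      -> [0]
LOAD 0   -> [0, -7]
LT       -> [0]
LOAD 0   -> [0, -7]
OVER     -> [0, -7, 0]
ADD      -> [0, -7]
DUP      -> [0, -7, -7]
LOAD 0   -> [0, -7, -7, -7]
SWAP     -> [0, -7, -7, -7]
ROT      -> [0, -7, -7, -7]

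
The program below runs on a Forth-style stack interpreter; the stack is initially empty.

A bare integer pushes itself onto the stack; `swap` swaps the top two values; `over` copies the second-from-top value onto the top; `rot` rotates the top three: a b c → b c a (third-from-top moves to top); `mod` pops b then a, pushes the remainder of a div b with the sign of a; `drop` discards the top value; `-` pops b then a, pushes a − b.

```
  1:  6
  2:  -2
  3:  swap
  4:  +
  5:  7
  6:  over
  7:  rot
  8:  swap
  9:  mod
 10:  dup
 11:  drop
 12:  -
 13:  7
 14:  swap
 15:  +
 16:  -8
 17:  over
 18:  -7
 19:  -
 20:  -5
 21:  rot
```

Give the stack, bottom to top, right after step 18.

6    : 6
-2   : 6 -2
swap : -2 6
+    : 4
7    : 4 7
over : 4 7 4
rot  : 7 4 4
swap : 7 4 4
mod  : 7 0
dup  : 7 0 0
drop : 7 0
-    : 7
7    : 7 7
swap : 7 7
+    : 14
-8   : 14 -8
over : 14 -8 14
-7   : 14 -8 14 -7

[14, -8, 14, -7]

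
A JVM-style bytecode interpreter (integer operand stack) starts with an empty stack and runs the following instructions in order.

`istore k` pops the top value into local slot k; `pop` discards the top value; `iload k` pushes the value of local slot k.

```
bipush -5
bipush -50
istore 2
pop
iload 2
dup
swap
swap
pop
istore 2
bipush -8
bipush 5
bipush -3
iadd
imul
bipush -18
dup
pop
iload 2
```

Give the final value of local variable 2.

-50

bipush -5  -> [-5]
bipush -50 -> [-5, -50]
istore 2   -> [-5]
pop        -> []
iload 2    -> [-50]
dup        -> [-50, -50]
swap       -> [-50, -50]
swap       -> [-50, -50]
pop        -> [-50]
istore 2   -> []
bipush -8  -> [-8]
bipush 5   -> [-8, 5]
bipush -3  -> [-8, 5, -3]
iadd       -> [-8, 2]
imul       -> [-16]
bipush -18 -> [-16, -18]
dup        -> [-16, -18, -18]
pop        -> [-16, -18]
iload 2    -> [-16, -18, -50]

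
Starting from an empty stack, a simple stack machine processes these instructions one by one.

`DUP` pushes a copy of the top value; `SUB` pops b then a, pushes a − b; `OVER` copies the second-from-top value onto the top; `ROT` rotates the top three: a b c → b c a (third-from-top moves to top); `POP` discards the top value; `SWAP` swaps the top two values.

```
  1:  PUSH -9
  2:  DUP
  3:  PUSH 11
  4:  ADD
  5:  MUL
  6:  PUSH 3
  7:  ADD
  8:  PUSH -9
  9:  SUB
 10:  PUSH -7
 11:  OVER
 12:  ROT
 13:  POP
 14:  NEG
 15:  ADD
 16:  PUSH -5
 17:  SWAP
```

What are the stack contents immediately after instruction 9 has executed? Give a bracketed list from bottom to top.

PUSH -9 -> [-9]
DUP     -> [-9, -9]
PUSH 11 -> [-9, -9, 11]
ADD     -> [-9, 2]
MUL     -> [-18]
PUSH 3  -> [-18, 3]
ADD     -> [-15]
PUSH -9 -> [-15, -9]
SUB     -> [-6]

[-6]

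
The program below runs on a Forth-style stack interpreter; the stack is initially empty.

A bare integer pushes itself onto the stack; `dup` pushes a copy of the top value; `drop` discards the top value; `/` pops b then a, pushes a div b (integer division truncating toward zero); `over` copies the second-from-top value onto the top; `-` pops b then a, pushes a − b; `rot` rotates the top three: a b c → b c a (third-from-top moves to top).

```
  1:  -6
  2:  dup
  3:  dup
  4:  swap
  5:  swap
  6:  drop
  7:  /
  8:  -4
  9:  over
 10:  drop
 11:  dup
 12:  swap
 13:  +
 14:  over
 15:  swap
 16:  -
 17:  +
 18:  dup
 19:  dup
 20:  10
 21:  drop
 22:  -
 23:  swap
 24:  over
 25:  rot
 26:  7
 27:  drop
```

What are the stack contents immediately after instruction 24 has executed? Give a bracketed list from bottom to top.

-6    -6
dup   -6 -6
dup   -6 -6 -6
swap  -6 -6 -6
swap  -6 -6 -6
drop  -6 -6
/     1
-4    1 -4
over  1 -4 1
drop  1 -4
dup   1 -4 -4
swap  1 -4 -4
+     1 -8
over  1 -8 1
swap  1 1 -8
-     1 9
+     10
dup   10 10
dup   10 10 10
10    10 10 10 10
drop  10 10 10
-     10 0
swap  0 10
over  0 10 0

[0, 10, 0]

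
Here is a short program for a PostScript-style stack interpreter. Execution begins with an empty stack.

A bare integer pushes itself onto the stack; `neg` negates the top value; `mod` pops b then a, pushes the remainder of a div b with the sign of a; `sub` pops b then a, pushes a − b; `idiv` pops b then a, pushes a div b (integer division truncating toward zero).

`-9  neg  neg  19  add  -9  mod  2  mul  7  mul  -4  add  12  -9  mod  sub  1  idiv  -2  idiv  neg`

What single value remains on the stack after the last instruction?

-9    [-9]
neg   [9]
neg   [-9]
19    [-9, 19]
add   [10]
-9    [10, -9]
mod   [1]
2     [1, 2]
mul   [2]
7     [2, 7]
mul   [14]
-4    [14, -4]
add   [10]
12    [10, 12]
-9    [10, 12, -9]
mod   [10, 3]
sub   [7]
1     [7, 1]
idiv  [7]
-2    [7, -2]
idiv  [-3]
neg   [3]

3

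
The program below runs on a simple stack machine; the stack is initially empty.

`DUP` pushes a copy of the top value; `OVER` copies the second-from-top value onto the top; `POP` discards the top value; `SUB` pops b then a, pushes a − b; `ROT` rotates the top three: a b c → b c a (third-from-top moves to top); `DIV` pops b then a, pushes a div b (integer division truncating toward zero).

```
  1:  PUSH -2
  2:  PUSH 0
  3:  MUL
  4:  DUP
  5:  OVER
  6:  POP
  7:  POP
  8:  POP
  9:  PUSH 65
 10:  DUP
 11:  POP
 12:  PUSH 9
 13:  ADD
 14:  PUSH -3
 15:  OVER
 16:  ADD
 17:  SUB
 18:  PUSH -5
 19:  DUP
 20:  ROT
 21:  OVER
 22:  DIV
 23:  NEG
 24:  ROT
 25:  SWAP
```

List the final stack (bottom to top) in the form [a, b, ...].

[-5, -5, 0]

PUSH -2  -2
PUSH 0   -2 0
MUL      0
DUP      0 0
OVER     0 0 0
POP      0 0
POP      0
POP      (empty)
PUSH 65  65
DUP      65 65
POP      65
PUSH 9   65 9
ADD      74
PUSH -3  74 -3
OVER     74 -3 74
ADD      74 71
SUB      3
PUSH -5  3 -5
DUP      3 -5 -5
ROT      -5 -5 3
OVER     -5 -5 3 -5
DIV      -5 -5 0
NEG      -5 -5 0
ROT      -5 0 -5
SWAP     -5 -5 0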